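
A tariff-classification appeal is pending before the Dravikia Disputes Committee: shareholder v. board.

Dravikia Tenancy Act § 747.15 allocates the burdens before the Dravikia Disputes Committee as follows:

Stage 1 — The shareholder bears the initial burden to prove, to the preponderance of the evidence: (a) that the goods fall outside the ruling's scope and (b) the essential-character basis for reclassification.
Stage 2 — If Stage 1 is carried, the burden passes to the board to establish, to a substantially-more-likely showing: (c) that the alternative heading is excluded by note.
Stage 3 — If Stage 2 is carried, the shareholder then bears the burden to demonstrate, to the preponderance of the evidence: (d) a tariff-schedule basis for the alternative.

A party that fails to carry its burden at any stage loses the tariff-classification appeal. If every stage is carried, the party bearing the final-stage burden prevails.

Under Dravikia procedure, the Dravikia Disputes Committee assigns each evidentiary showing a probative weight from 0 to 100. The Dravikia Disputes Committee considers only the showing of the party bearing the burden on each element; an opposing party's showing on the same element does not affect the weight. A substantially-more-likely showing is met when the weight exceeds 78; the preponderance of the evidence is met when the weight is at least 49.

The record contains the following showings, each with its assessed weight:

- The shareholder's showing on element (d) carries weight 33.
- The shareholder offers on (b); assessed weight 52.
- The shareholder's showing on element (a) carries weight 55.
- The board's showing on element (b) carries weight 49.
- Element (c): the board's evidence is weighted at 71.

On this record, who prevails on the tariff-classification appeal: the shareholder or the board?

shareholder

Stage 1 — burden on shareholder; standard: the preponderance of the evidence (weight is at least 49).
    (a): 55 ≥ 49 [met]
    (b): 52 (board's 49 disregarded) ≥ 49 [met]
  Stage 1 is satisfied; the onus moves to the board.
Stage 2 — burden on board; standard: a substantially-more-likely showing (weight exceeds 78).
    (c): 71 ≤ 78 [not met]
  The board does not carry Stage 2.
The analysis ends at Stage 2; the shareholder prevails.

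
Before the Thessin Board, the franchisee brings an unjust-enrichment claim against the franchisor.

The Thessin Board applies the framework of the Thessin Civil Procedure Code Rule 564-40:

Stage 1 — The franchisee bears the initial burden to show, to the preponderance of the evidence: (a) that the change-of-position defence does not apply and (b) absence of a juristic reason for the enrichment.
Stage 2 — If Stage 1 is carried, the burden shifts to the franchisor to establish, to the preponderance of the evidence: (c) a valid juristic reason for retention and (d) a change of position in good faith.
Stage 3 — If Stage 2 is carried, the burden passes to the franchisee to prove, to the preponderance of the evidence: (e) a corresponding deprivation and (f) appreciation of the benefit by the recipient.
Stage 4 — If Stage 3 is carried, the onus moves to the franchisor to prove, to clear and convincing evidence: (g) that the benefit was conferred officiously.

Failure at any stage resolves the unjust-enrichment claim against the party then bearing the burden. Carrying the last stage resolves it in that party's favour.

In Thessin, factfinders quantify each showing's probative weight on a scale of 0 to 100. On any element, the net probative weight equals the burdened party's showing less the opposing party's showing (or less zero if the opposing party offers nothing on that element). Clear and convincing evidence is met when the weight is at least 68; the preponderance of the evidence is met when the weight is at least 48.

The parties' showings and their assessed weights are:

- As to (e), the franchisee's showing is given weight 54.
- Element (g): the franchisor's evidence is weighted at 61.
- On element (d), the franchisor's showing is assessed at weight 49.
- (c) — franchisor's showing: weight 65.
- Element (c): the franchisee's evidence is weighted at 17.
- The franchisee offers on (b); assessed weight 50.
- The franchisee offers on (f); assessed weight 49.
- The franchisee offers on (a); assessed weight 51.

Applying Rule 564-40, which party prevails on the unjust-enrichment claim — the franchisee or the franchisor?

franchisee

Stage 1 — burden on franchisee; standard: the preponderance of the evidence (weight is at least 48).
    (a): 51 ≥ 48 [met]
    (b): 50 ≥ 48 [met]
  All elements met. The burden passes to the franchisor.
Stage 2 — burden on franchisor; standard: the preponderance of the evidence (weight is at least 48).
    (c): 65 − 17 = 48 ≥ 48 [met]
    (d): 49 ≥ 48 [met]
  The franchisor carries Stage 2; the franchisee now bears the burden.
Stage 3 — burden on franchisee; standard: the preponderance of the evidence (weight is at least 48).
    (e): 54 ≥ 48 [met]
    (f): 49 ≥ 48 [met]
  Stage 3 carried; the burden shifts to the franchisor.
Stage 4 — burden on franchisor; standard: clear and convincing evidence (weight is at least 68).
    (g): 61 < 68 [not met]
  Stage 4 not carried; the franchisor fails its burden.
The analysis ends at Stage 4; the franchisee prevails.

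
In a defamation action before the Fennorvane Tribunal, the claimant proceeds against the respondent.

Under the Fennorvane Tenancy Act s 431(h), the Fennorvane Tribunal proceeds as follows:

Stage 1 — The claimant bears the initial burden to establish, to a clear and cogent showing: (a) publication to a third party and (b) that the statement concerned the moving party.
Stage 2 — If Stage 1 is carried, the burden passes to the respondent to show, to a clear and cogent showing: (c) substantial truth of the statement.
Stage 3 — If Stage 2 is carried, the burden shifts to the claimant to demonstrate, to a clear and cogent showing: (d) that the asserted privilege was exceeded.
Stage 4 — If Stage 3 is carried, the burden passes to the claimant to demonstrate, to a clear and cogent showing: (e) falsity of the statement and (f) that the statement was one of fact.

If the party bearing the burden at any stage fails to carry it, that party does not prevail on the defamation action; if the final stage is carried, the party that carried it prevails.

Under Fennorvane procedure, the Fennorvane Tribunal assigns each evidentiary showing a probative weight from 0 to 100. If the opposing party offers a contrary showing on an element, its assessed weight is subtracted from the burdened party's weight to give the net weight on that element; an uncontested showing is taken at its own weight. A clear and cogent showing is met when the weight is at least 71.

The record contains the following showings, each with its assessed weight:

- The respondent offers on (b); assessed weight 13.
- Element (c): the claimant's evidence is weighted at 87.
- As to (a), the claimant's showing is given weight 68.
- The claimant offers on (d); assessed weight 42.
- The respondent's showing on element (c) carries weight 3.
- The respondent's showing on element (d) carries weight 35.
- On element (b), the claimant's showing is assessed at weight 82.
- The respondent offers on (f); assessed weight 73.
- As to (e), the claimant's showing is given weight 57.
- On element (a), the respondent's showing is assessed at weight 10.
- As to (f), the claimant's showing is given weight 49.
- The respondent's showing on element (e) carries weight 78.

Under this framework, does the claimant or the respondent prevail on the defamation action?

Stage 1 (claimant, a clear and cogent showing, weight is at least 71): (a) net 68−10=58 < 71 — fails; (b) net 82−13=69 < 71 — fails.
  The claimant does not carry Stage 1.
The analysis ends at Stage 1; the respondent prevails.

respondent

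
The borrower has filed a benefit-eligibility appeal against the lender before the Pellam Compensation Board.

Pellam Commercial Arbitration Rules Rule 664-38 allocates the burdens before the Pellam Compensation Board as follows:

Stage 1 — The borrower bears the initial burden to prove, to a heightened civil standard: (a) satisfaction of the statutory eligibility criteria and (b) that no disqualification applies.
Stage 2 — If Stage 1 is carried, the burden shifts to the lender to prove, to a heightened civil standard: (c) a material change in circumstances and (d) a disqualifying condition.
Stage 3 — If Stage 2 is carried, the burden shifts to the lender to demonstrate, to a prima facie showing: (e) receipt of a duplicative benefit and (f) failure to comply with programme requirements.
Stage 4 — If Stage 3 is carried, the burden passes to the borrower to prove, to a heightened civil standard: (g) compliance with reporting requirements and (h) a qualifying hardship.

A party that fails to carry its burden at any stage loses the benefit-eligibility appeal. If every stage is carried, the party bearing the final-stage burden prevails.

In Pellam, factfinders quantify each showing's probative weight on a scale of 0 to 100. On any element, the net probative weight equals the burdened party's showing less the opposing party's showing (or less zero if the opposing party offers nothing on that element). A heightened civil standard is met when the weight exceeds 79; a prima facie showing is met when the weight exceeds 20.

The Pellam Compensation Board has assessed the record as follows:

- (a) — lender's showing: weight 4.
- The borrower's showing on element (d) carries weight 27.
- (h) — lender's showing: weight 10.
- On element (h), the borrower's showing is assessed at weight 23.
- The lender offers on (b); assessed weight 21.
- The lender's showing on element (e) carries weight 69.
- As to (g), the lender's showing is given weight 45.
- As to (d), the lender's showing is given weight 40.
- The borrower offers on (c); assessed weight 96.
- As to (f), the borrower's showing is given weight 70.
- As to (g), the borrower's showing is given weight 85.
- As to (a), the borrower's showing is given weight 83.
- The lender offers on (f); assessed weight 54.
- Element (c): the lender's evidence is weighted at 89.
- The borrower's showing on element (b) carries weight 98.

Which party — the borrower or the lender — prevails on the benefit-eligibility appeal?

lender

Stage 1 — burden on borrower; standard: a heightened civil standard (weight exceeds 79).
    (a): 83 − 4 = 79 ≤ 79 [not met]
    (b): 98 − 21 = 77 ≤ 79 [not met]
  The borrower does not carry Stage 1.
The analysis ends at Stage 1; the lender prevails.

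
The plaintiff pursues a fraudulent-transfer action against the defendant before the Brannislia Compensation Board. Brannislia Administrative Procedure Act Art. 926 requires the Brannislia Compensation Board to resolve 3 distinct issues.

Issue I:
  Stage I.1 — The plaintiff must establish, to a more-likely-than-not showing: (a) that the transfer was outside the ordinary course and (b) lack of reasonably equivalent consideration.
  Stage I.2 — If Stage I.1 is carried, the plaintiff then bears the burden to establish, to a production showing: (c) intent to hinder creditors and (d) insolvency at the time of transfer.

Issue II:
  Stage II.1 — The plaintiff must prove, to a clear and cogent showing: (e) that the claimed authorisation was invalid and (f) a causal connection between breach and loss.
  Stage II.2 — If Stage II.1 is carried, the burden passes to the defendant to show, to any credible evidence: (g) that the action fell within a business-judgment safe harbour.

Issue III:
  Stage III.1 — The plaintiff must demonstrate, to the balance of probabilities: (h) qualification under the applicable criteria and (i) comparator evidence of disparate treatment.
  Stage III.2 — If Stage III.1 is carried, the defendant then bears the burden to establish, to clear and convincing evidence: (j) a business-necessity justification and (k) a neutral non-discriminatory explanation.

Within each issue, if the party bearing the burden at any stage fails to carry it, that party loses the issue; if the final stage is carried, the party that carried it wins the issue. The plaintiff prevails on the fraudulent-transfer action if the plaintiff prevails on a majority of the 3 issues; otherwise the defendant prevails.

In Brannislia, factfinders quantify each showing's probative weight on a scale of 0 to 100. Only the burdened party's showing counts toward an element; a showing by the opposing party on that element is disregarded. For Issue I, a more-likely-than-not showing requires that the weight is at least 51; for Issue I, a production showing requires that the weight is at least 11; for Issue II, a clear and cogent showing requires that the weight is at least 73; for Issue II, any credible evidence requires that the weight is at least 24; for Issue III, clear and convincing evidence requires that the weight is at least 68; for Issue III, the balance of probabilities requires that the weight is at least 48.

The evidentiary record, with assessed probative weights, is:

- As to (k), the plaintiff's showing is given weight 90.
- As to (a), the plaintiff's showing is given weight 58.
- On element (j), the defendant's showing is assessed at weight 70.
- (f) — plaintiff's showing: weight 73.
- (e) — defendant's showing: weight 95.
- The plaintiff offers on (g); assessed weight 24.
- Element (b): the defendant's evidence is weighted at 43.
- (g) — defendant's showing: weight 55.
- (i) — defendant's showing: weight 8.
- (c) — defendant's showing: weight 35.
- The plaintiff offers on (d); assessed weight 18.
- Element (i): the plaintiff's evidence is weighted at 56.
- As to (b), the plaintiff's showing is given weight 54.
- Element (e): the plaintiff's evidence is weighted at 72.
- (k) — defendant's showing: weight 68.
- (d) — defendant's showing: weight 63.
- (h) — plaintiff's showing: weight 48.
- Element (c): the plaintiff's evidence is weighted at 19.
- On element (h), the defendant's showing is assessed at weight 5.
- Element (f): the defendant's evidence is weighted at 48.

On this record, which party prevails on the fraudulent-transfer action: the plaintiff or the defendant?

defendant

— Issue I —
At Stage I.1 the plaintiff must meet a more-likely-than-not showing (weight is at least 51): on (a) the weight is 58, ≥ 51, so (a) meets the standard; on (b) the weight is 54 (the defendant's 43 is given no effect), which does reach 51, so (b) meets the standard.
  Stage I.1 is satisfied; the plaintiff continues to bear the burden.
At Stage I.2 the plaintiff must meet a production showing (weight is at least 11): on (c) the weight is 19 (the defendant's 35 is given no effect), ≥ 11, so (c) meets the standard; on (d) the weight is 18 (the defendant's 63 is given no effect), ≥ 11, so (d) meets the standard.
  The plaintiff carries the last stage.
Every stage carried; the plaintiff prevails on this issue.
— Issue II —
Stage II.1 (plaintiff, a clear and cogent showing, weight is at least 73): (e) 72 (defendant's 95 disregarded) < 73 — fails; (f) 73 (defendant's 48 disregarded) ≥ 73 — meets.
  The plaintiff does not carry Stage II.1.
So the defendant prevails on this issue.
— Issue III —
Stage III.1 (plaintiff, the balance of probabilities, weight is at least 48): (h) 48 (defendant's 5 disregarded) ≥ 48 — meets; (i) 56 (defendant's 8 disregarded) ≥ 48 — meets.
  Stage III.1 carried; the burden shifts to the defendant.
Stage III.2 (defendant, clear and convincing evidence, weight is at least 68): (j) 70 ≥ 68 — meets; (k) 68 (plaintiff's 90 disregarded) ≥ 68 — meets.
  Stage III.2 carried; the final stage is satisfied.
Every stage carried; the defendant prevails on this issue.
Per-issue: Issue I → plaintiff; Issue II → defendant; Issue III → defendant. The plaintiff must prevail on a majority of issues; overall, the defendant prevails.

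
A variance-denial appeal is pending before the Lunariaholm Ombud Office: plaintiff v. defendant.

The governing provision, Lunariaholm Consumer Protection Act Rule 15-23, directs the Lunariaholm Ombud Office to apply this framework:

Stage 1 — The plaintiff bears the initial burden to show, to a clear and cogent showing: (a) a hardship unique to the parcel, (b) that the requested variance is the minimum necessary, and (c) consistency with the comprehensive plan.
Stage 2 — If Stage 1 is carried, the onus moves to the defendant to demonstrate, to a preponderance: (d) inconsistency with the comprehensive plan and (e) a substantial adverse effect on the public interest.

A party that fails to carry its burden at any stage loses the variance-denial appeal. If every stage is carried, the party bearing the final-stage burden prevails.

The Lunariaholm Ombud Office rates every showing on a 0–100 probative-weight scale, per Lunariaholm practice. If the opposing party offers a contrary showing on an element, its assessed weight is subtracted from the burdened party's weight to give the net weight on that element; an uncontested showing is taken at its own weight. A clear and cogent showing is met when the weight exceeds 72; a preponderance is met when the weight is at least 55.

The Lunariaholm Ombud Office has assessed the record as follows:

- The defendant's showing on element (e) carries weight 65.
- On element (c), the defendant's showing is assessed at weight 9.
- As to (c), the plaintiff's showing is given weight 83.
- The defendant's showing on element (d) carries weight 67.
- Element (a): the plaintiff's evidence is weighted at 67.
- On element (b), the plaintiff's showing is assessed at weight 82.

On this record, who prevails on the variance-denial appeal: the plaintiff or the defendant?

defendant

Stage 1 — burden on plaintiff; standard: a clear and cogent showing (weight exceeds 72).
    (a): 67 ≤ 72 [not met]
    (b): 82 > 72 [met]
    (c): 83 − 9 = 74 > 72 [met]
  Stage 1 not carried; the plaintiff fails its burden.
So the defendant prevails.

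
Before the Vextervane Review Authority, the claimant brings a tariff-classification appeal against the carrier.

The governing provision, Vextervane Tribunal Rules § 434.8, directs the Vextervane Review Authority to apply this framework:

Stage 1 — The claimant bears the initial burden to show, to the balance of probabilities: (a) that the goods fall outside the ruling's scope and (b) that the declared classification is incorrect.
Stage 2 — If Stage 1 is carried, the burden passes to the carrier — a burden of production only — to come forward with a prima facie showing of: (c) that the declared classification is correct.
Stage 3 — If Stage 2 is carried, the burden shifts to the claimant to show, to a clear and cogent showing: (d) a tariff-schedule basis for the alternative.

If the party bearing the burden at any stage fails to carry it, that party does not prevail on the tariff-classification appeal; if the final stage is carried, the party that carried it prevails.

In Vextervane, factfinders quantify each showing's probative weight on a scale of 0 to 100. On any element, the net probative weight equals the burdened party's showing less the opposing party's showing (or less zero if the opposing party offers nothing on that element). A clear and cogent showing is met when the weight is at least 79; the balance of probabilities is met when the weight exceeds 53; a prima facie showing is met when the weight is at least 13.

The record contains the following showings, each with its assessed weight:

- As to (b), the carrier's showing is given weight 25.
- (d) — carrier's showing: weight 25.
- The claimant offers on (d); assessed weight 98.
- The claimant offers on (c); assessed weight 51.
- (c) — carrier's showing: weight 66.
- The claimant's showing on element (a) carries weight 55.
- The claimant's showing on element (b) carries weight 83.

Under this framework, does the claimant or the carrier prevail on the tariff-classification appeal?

Stage 1 (claimant, the balance of probabilities, weight exceeds 53): (a) 55 > 53 — meets; (b) net 83−25=58 > 53 — meets.
  Stage 1 is satisfied; the onus moves to the carrier.
Stage 2 (carrier, a prima facie showing, weight is at least 13): (c) net 66−51=15 ≥ 13 — meets.
  All elements met. The burden passes to the claimant.
Stage 3 (claimant, a clear and cogent showing, weight is at least 79): (d) net 98−25=73 < 79 — fails.
  Stage 3 not carried; the claimant fails its burden.
So the carrier prevails.

carrier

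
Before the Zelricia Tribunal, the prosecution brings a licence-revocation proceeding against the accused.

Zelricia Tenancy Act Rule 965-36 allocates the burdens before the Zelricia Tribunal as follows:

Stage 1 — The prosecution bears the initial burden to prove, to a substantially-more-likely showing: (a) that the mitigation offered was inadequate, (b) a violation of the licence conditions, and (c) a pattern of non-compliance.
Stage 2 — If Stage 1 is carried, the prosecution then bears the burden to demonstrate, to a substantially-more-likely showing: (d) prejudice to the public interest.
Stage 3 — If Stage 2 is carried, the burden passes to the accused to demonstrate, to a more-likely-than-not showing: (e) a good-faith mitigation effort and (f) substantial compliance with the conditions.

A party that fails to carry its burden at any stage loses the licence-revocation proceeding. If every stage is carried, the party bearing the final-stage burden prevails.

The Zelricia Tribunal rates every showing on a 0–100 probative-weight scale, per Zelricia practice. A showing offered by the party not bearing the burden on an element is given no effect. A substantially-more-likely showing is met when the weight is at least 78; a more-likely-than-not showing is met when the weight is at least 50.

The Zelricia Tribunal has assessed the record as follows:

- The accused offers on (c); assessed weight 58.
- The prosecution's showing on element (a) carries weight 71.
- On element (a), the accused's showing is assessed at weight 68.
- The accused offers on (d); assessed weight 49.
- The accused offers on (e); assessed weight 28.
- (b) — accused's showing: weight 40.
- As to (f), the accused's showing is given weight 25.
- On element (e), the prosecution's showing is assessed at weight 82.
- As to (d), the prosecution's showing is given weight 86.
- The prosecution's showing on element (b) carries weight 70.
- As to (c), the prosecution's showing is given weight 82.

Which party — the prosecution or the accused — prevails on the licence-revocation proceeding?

Stage 1 (prosecution, a substantially-more-likely showing, weight is at least 78): (a) 71 (accused's 68 disregarded) < 78 — fails; (b) 70 (accused's 40 disregarded) < 78 — fails; (c) 82 (accused's 58 disregarded) ≥ 78 — meets.
  Not every element is met, so the prosecution fails to carry Stage 1.
The analysis ends at Stage 1; the accused prevails.

accused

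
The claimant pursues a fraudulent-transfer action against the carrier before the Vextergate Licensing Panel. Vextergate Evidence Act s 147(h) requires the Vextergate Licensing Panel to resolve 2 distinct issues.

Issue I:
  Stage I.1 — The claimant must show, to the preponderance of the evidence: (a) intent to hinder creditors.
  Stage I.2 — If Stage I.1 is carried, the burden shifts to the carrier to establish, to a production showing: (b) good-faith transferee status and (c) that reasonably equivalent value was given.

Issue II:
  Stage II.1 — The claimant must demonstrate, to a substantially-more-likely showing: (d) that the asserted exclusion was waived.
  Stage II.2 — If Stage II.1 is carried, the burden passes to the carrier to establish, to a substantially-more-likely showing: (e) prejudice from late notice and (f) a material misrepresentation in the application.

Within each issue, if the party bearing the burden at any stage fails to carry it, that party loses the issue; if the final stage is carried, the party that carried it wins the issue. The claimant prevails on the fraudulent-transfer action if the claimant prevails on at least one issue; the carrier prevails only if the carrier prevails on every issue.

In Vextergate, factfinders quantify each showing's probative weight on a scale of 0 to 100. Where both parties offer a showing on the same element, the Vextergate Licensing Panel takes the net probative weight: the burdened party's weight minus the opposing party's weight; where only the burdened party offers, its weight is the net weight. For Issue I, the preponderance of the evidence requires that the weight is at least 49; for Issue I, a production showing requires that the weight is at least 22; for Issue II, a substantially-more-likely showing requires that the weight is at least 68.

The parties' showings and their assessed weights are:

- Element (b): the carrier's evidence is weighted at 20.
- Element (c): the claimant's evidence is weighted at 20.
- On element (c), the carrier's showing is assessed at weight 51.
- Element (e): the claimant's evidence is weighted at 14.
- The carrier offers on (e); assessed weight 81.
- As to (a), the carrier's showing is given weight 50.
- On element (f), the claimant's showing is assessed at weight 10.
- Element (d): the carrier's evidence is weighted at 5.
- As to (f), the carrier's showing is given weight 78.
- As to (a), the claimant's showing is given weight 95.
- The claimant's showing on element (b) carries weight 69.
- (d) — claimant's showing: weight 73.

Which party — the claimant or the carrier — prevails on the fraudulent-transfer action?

claimant

— Issue I —
Stage I.1 (claimant, the preponderance of the evidence, weight is at least 49): (a) net 95−50=45 < 49 — fails.
  Stage I.1 not carried; the claimant fails its burden.
The carrier prevails on this issue.
— Issue II —
Stage II.1 (claimant, a substantially-more-likely showing, weight is at least 68): (d) net 73−5=68 ≥ 68 — meets.
  All elements met. The burden passes to the carrier.
Stage II.2 (carrier, a substantially-more-likely showing, weight is at least 68): (e) net 81−14=67 < 68 — fails; (f) net 78−10=68 ≥ 68 — meets.
  Not every element is met, so the carrier fails to carry Stage II.2.
The analysis ends at Stage II.2; the claimant prevails on this issue.
Per-issue: Issue I → carrier; Issue II → claimant. The claimant must prevail on at least one issue; overall, the claimant prevails.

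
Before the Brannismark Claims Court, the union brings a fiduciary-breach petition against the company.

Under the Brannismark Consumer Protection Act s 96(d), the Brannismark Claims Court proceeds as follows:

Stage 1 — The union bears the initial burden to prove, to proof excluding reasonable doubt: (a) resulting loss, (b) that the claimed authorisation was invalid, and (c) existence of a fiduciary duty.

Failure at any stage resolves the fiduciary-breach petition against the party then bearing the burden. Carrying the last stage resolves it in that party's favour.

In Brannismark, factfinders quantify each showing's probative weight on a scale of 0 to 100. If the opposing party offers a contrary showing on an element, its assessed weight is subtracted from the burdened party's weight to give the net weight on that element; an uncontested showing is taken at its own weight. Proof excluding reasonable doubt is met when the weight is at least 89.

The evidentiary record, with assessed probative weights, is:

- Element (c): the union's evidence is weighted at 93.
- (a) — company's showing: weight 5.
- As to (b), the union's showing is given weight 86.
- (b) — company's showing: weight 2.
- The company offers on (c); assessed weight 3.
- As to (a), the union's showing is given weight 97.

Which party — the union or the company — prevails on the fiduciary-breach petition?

Stage 1 (union, proof excluding reasonable doubt, weight is at least 89): (a) net 97−5=92 ≥ 89 — meets; (b) net 86−2=84 < 89 — fails; (c) net 93−3=90 ≥ 89 — meets.
  The union does not carry Stage 1.
So the company prevails.

company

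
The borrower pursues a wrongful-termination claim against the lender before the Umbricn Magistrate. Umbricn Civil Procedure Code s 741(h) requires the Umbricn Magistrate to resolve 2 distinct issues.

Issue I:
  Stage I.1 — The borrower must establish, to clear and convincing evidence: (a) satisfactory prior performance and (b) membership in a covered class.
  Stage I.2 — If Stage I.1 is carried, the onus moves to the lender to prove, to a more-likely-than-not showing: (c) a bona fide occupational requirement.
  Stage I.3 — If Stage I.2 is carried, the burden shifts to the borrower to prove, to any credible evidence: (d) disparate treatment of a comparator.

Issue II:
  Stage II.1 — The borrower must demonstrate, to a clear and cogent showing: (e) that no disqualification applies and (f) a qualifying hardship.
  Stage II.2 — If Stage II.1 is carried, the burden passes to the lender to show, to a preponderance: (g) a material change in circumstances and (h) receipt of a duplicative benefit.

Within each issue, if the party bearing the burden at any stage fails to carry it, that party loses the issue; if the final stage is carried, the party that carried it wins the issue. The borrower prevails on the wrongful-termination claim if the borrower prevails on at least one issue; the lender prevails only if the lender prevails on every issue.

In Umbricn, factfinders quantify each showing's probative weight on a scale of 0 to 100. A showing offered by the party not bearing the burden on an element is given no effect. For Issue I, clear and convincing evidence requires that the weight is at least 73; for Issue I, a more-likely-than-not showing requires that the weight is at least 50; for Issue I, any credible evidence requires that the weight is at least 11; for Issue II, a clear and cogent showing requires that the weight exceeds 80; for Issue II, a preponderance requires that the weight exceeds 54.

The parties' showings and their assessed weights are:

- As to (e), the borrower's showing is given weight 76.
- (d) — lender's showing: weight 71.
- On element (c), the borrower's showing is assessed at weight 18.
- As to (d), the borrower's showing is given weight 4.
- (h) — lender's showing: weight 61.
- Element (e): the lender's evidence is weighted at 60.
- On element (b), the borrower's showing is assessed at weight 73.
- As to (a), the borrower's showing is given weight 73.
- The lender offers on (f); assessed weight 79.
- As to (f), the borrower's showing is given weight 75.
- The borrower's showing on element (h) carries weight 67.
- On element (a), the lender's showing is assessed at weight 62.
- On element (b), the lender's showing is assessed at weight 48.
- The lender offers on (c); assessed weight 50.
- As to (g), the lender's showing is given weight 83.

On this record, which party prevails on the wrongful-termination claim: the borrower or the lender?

lender

— Issue I —
Stage I.1 — burden on borrower; standard: clear and convincing evidence (weight is at least 73).
    (a): 73 (lender's 62 disregarded) ≥ 73 [met]
    (b): 73 (lender's 48 disregarded) ≥ 73 [met]
  Stage I.1 is satisfied; the onus moves to the lender.
Stage I.2 — burden on lender; standard: a more-likely-than-not showing (weight is at least 50).
    (c): 50 (borrower's 18 disregarded) ≥ 50 [met]
  The lender carries Stage I.2; the borrower now bears the burden.
Stage I.3 — burden on borrower; standard: any credible evidence (weight is at least 11).
    (d): 4 (lender's 71 disregarded) < 11 [not met]
  Stage I.3 not carried; the borrower fails its burden.
So the lender prevails on this issue.
— Issue II —
At Stage II.1 the borrower must meet a clear and cogent showing (weight exceeds 80): on (e) the weight is 76 (the lender's 60 is given no effect), which does not exceed 80, so (e) does not meet the standard; on (f) the weight is 75 (the lender's 79 is given no effect), ≤ 80, so (f) does not meet the standard.
  The borrower does not carry Stage II.1.
So the lender prevails on this issue.
Per-issue: Issue I → lender; Issue II → lender. The borrower must prevail on at least one issue; overall, the lender prevails.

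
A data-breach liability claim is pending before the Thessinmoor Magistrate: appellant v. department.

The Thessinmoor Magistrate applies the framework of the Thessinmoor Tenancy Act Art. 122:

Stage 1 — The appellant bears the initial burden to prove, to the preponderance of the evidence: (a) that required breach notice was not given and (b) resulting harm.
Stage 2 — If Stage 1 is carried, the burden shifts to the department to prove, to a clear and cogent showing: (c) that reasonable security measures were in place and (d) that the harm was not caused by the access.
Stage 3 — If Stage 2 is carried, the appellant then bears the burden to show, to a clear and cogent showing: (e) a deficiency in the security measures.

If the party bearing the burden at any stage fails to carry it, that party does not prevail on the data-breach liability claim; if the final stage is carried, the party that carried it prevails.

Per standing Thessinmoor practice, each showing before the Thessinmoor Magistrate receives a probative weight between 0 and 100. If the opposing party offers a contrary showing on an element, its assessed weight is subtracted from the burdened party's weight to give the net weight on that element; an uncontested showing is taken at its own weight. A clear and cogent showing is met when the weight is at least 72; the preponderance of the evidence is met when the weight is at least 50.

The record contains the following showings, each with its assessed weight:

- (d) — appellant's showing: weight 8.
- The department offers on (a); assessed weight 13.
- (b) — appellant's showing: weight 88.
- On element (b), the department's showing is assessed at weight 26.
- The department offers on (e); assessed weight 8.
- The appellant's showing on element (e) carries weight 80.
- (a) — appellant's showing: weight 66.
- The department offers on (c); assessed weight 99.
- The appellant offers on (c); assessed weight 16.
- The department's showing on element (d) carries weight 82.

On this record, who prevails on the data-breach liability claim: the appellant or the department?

appellant

At Stage 1 the appellant must meet the preponderance of the evidence (weight is at least 50): on (a) the weight is 66 less the opposing 13 gives net 53, which does reach 50, so (a) meets the standard; on (b) the weight is 88 less the opposing 26 gives net 62, ≥ 50, so (b) meets the standard.
  Stage 1 is satisfied; the onus moves to the department.
At Stage 2 the department must meet a clear and cogent showing (weight is at least 72): on (c) the weight is 99 less the opposing 16 gives net 83, which does reach 72, so (c) meets the standard; on (d) the weight is 82 less the opposing 8 gives net 74, which does reach 72, so (d) meets the standard.
  Stage 2 carried; the burden shifts to the appellant.
At Stage 3 the appellant must meet a clear and cogent showing (weight is at least 72): on (e) the weight is 80 less the opposing 8 gives net 72, ≥ 72, so (e) meets the standard.
  All elements met at the final stage.
All stages carried — the appellant prevails.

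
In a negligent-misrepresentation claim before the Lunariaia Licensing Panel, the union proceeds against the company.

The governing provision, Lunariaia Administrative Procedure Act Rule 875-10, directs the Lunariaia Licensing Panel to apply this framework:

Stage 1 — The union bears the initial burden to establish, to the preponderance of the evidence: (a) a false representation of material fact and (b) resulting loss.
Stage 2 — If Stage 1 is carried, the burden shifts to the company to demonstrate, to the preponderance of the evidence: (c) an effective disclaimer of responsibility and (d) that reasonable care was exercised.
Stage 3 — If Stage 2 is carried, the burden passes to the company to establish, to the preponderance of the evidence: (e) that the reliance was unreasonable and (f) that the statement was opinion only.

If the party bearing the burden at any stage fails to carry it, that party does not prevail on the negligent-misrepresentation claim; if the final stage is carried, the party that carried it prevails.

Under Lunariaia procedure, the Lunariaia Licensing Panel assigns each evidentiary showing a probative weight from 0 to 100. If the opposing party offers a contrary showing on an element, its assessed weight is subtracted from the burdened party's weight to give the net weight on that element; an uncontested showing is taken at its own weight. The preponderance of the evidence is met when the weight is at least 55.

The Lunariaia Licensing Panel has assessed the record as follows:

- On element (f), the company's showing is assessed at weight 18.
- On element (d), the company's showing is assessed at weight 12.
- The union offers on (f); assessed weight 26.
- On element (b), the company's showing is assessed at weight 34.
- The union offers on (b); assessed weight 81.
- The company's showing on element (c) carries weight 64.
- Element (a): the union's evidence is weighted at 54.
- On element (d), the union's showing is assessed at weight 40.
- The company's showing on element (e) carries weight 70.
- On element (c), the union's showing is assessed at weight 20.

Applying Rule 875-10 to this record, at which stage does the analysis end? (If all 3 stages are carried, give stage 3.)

stage 1

At Stage 1 the union must meet the preponderance of the evidence (weight is at least 55): on (a) the weight is 54, < 55, so (a) does not meet the standard; on (b) the weight is 81 less the opposing 34 gives net 47, which does not reach 55, so (b) does not meet the standard.
  Not every element is met, so the union fails to carry Stage 1.
So the company prevails.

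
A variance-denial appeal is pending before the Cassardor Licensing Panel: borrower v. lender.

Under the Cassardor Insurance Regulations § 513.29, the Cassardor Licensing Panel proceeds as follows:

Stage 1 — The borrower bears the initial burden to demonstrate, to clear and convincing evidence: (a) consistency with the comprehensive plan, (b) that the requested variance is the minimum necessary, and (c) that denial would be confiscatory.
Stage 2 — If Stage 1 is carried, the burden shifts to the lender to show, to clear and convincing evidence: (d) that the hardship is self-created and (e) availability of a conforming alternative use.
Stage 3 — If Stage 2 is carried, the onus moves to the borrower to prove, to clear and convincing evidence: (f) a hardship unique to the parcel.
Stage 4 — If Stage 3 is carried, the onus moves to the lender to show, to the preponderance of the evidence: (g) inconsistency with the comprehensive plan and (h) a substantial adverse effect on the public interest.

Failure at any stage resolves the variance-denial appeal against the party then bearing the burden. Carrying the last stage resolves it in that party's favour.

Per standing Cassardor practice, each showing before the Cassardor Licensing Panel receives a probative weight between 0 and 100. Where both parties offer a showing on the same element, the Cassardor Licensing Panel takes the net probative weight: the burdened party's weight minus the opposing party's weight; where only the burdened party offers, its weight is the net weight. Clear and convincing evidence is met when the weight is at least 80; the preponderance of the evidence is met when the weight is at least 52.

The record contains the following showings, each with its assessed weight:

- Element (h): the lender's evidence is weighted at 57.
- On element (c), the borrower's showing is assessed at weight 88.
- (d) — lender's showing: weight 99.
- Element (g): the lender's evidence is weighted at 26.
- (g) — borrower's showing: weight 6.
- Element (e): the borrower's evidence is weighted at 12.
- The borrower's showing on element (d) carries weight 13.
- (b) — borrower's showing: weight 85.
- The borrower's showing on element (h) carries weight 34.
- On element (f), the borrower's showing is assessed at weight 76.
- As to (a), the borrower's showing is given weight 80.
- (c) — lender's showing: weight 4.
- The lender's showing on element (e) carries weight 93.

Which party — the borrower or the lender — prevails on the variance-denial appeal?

Stage 1 — burden on borrower; standard: clear and convincing evidence (weight is at least 80).
    (a): 80 ≥ 80 [met]
    (b): 85 ≥ 80 [met]
    (c): 88 − 4 = 84 ≥ 80 [met]
  All elements met. The burden passes to the lender.
Stage 2 — burden on lender; standard: clear and convincing evidence (weight is at least 80).
    (d): 99 − 13 = 86 ≥ 80 [met]
    (e): 93 − 12 = 81 ≥ 80 [met]
  Stage 2 carried; the burden shifts to the borrower.
Stage 3 — burden on borrower; standard: clear and convincing evidence (weight is at least 80).
    (f): 76 < 80 [not met]
  Stage 3 not carried; the borrower fails its burden.
So the lender prevails.

lender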